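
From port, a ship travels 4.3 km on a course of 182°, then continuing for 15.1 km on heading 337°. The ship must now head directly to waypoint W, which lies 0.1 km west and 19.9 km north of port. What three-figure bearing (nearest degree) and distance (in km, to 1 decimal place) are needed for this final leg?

030°, 11.9 km

Leg 1 (182°, 4.3 km): east 4.3 sin 182° = -0.15, north 4.3 cos 182° = -4.30
Leg 2 (337°, 15.1 km): east 15.1 sin 337° = -5.90, north 15.1 cos 337° = 13.90
Current position: (-6.05, 9.60). Target: (-0.1, 19.9). Remaining: Δeast = 5.95, Δnorth = 10.30.
Bearing = atan2(5.95, 10.30) mod 360° = 30.02°; distance = √((5.95)² + (10.30)²) = 11.893 km.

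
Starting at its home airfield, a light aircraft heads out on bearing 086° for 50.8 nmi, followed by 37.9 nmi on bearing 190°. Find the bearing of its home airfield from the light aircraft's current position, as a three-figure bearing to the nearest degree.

307°

Leg 1 (086°, 50.8 nmi): east 50.8 sin 86° = 50.68, north 50.8 cos 86° = 3.54
Leg 2 (190°, 37.9 nmi): east 37.9 sin 190° = -6.58, north 37.9 cos 190° = -37.32
Net displacement: 44.09 east, -33.78 north. Direction back to start is (-44.09, 33.78): bearing = atan2(-44.09, 33.78) mod 360° = 307.46° ≈ 307°.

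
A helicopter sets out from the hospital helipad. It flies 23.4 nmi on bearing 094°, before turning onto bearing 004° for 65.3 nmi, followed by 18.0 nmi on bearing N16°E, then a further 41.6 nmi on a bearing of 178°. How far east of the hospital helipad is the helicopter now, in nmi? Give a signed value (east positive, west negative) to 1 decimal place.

Leg 1 (094°, 23.4 nmi): east 23.4 sin 94° = 23.34, north 23.4 cos 94° = -1.63
Leg 2 (004°, 65.3 nmi): east 65.3 sin 4° = 4.56, north 65.3 cos 4° = 65.14
Leg 3 (N16°E, 18.0 nmi): east 18.0 sin 16° = 4.96, north 18.0 cos 16° = 17.30
Leg 4 (178°, 41.6 nmi): east 41.6 sin 178° = 1.45, north 41.6 cos 178° = -41.57
Net east component: 34.31 nmi.

34.3 nmi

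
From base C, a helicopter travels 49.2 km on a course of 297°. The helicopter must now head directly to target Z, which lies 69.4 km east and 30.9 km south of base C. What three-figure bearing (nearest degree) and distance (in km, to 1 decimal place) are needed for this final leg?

Leg 1 (297°, 49.2 km): east 49.2 sin 297° = -43.84, north 49.2 cos 297° = 22.34
Current position: (-43.84, 22.34). Target: (69.4, -30.9). Remaining: Δeast = 113.24, Δnorth = -53.24.
Bearing = atan2(113.24, -53.24) mod 360° = 115.18°; distance = √((113.24)² + (-53.24)²) = 125.127 km.

115°, 125.1 km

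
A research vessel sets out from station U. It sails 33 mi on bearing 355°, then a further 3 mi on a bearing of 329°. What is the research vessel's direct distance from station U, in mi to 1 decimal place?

Leg 1 (355°, 33 mi): east 33 sin 355° = -2.88, north 33 cos 355° = 32.87
Leg 2 (329°, 3 mi): east 3 sin 329° = -1.55, north 3 cos 329° = 2.57
Net: -4.42 east, 35.45 north. Distance = √((-4.42)² + (35.45)²) = 35.721 mi.

35.7 mi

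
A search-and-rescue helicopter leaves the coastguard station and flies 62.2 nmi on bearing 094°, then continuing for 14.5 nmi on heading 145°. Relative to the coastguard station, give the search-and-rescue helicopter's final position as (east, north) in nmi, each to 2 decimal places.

(70.37, -16.22)

Leg 1 (094°, 62.2 nmi): east 62.2 sin 94° = 62.05, north 62.2 cos 94° = -4.34
Leg 2 (145°, 14.5 nmi): east 14.5 sin 145° = 8.32, north 14.5 cos 145° = -11.88
Summing: 70.37 nmi east, -16.22 nmi north → (70.37, -16.22).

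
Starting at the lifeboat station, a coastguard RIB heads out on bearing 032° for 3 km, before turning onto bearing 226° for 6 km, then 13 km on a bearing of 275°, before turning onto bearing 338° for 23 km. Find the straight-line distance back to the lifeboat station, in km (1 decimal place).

32.0 km

Leg 1 (032°, 3 km): east 3 sin 32° = 1.59, north 3 cos 32° = 2.54
Leg 2 (226°, 6 km): east 6 sin 226° = -4.32, north 6 cos 226° = -4.17
Leg 3 (275°, 13 km): east 13 sin 275° = -12.95, north 13 cos 275° = 1.13
Leg 4 (338°, 23 km): east 23 sin 338° = -8.62, north 23 cos 338° = 21.33
Net: -24.29 east, 20.83 north. Distance = √((-24.29)² + (20.83)²) = 32.003 km.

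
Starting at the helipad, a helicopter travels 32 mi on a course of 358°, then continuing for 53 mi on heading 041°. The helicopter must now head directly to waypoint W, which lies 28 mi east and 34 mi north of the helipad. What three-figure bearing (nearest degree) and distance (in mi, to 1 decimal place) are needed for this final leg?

Leg 1 (358°, 32 mi): east 32 sin 358° = -1.12, north 32 cos 358° = 31.98
Leg 2 (041°, 53 mi): east 53 sin 41° = 34.77, north 53 cos 41° = 40.00
Current position: (33.65, 71.98). Target: (28, 34). Remaining: Δeast = -5.65, Δnorth = -37.98.
Bearing = atan2(-5.65, -37.98) mod 360° = 188.47°; distance = √((-5.65)² + (-37.98)²) = 38.399 mi.

188°, 38.4 mi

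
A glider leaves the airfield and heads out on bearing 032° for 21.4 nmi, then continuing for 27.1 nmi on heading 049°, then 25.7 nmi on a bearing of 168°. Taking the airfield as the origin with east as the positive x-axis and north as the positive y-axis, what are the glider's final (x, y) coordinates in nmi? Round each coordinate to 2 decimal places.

(37.14, 10.79)

Leg 1 (032°, 21.4 nmi): east 21.4 sin 32° = 11.34, north 21.4 cos 32° = 18.15
Leg 2 (049°, 27.1 nmi): east 27.1 sin 49° = 20.45, north 27.1 cos 49° = 17.78
Leg 3 (168°, 25.7 nmi): east 25.7 sin 168° = 5.34, north 25.7 cos 168° = -25.14
Summing: 37.14 nmi east, 10.79 nmi north → (37.14, 10.79).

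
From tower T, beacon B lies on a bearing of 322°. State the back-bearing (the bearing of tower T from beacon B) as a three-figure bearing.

Back-bearing = 322° − 180° = 142°.

142°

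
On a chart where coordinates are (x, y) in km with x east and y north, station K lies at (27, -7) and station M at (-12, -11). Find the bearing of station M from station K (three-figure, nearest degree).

Δeast = -12 − 27 = -39.00; Δnorth = -11 − -7 = -4.00.
Bearing = atan2(Δeast, Δnorth) mod 360° = 264.14° ≈ 264°.

264°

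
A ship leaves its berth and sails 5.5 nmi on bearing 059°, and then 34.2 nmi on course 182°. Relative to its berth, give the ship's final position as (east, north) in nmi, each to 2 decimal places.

Leg 1 (059°, 5.5 nmi): east 5.5 sin 59° = 4.71, north 5.5 cos 59° = 2.83
Leg 2 (182°, 34.2 nmi): east 34.2 sin 182° = -1.19, north 34.2 cos 182° = -34.18
Summing: 3.52 nmi east, -31.35 nmi north → (3.52, -31.35).

(3.52, -31.35)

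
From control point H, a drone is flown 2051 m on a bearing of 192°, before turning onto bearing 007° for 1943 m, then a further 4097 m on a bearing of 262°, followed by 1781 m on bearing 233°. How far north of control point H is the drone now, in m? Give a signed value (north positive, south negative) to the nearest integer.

-1720 m

Leg 1 (192°, 2051 m): east 2051 sin 192° = -426.43, north 2051 cos 192° = -2006.18
Leg 2 (007°, 1943 m): east 1943 sin 7° = 236.79, north 1943 cos 7° = 1928.52
Leg 3 (262°, 4097 m): east 4097 sin 262° = -4057.13, north 4097 cos 262° = -570.19
Leg 4 (233°, 1781 m): east 1781 sin 233° = -1422.37, north 1781 cos 233° = -1071.83
Net north component: -1719.69 m.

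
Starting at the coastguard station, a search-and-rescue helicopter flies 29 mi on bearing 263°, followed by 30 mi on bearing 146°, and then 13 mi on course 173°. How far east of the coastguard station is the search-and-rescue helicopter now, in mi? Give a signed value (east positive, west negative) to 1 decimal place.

-10.4 mi

Leg 1 (263°, 29 mi): east 29 sin 263° = -28.78, north 29 cos 263° = -3.53
Leg 2 (146°, 30 mi): east 30 sin 146° = 16.78, north 30 cos 146° = -24.87
Leg 3 (173°, 13 mi): east 13 sin 173° = 1.58, north 13 cos 173° = -12.90
Net east component: -10.42 mi.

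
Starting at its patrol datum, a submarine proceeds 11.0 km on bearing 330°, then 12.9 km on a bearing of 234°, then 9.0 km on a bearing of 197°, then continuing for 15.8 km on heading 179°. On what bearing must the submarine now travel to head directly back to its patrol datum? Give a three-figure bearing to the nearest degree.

039°

Leg 1 (330°, 11.0 km): east 11.0 sin 330° = -5.50, north 11.0 cos 330° = 9.53
Leg 2 (234°, 12.9 km): east 12.9 sin 234° = -10.44, north 12.9 cos 234° = -7.58
Leg 3 (197°, 9.0 km): east 9.0 sin 197° = -2.63, north 9.0 cos 197° = -8.61
Leg 4 (179°, 15.8 km): east 15.8 sin 179° = 0.28, north 15.8 cos 179° = -15.80
Net displacement: -18.29 east, -22.46 north. Direction back to start is (18.29, 22.46): bearing = atan2(18.29, 22.46) mod 360° = 39.16° ≈ 039°.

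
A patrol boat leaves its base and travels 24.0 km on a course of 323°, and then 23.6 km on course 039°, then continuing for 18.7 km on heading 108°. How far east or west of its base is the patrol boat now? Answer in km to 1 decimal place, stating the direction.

Leg 1 (323°, 24.0 km): east 24.0 sin 323° = -14.44, north 24.0 cos 323° = 19.17
Leg 2 (039°, 23.6 km): east 23.6 sin 39° = 14.85, north 23.6 cos 39° = 18.34
Leg 3 (108°, 18.7 km): east 18.7 sin 108° = 17.78, north 18.7 cos 108° = -5.78
Net east component: 18.19 km.

18.2 km east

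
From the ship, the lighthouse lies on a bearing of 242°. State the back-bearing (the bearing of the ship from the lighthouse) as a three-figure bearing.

Back-bearing = 242° − 180° = 062°.

062°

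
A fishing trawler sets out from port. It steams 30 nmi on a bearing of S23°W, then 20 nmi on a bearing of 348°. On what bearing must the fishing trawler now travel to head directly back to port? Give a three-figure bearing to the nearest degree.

063°

Leg 1 (S23°W, 30 nmi): east 30 sin 203° = -11.72, north 30 cos 203° = -27.62
Leg 2 (348°, 20 nmi): east 20 sin 348° = -4.16, north 20 cos 348° = 19.56
Net displacement: -15.88 east, -8.05 north. Direction back to start is (15.88, 8.05): bearing = atan2(15.88, 8.05) mod 360° = 63.11° ≈ 063°.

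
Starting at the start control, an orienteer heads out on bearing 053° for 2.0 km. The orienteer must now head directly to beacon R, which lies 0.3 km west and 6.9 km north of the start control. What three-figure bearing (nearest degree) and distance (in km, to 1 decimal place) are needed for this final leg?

Leg 1 (053°, 2.0 km): east 2.0 sin 53° = 1.60, north 2.0 cos 53° = 1.20
Current position: (1.60, 1.20). Target: (-0.3, 6.9). Remaining: Δeast = -1.90, Δnorth = 5.70.
Bearing = atan2(-1.90, 5.70) mod 360° = 341.58°; distance = √((-1.90)² + (5.70)²) = 6.004 km.

342°, 6.0 km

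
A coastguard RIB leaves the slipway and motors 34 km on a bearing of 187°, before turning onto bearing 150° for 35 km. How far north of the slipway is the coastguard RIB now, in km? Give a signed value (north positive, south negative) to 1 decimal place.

-64.1 km

Leg 1 (187°, 34 km): east 34 sin 187° = -4.14, north 34 cos 187° = -33.75
Leg 2 (150°, 35 km): east 35 sin 150° = 17.50, north 35 cos 150° = -30.31
Net north component: -64.06 km.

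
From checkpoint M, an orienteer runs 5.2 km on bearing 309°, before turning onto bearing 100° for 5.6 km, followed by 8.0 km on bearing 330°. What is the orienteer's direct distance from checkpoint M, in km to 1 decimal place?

Leg 1 (309°, 5.2 km): east 5.2 sin 309° = -4.04, north 5.2 cos 309° = 3.27
Leg 2 (100°, 5.6 km): east 5.6 sin 100° = 5.51, north 5.6 cos 100° = -0.97
Leg 3 (330°, 8.0 km): east 8.0 sin 330° = -4.00, north 8.0 cos 330° = 6.93
Net: -2.53 east, 9.23 north. Distance = √((-2.53)² + (9.23)²) = 9.568 km.

9.6 km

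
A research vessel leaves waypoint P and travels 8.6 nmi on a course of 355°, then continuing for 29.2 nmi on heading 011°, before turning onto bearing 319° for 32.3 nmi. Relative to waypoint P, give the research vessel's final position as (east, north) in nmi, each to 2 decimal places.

Leg 1 (355°, 8.6 nmi): east 8.6 sin 355° = -0.75, north 8.6 cos 355° = 8.57
Leg 2 (011°, 29.2 nmi): east 29.2 sin 11° = 5.57, north 29.2 cos 11° = 28.66
Leg 3 (319°, 32.3 nmi): east 32.3 sin 319° = -21.19, north 32.3 cos 319° = 24.38
Summing: -16.37 nmi east, 61.61 nmi north → (-16.37, 61.61).

(-16.37, 61.61)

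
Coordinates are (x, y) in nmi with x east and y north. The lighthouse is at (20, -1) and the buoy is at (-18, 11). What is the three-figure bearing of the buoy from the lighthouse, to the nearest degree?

288°

Δeast = -18 − 20 = -38.00; Δnorth = 11 − -1 = 12.00.
Bearing = atan2(Δeast, Δnorth) mod 360° = 287.53° ≈ 288°.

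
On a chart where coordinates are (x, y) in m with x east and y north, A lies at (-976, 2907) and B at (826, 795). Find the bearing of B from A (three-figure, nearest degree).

140°

Δeast = 826 − -976 = 1802.00; Δnorth = 795 − 2907 = -2112.00.
Bearing = atan2(Δeast, Δnorth) mod 360° = 139.53° ≈ 140°.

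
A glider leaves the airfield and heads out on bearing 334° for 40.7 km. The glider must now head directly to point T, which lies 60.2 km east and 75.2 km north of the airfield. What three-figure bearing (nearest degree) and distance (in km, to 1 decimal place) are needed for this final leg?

064°, 87.1 km

Leg 1 (334°, 40.7 km): east 40.7 sin 334° = -17.84, north 40.7 cos 334° = 36.58
Current position: (-17.84, 36.58). Target: (60.2, 75.2). Remaining: Δeast = 78.04, Δnorth = 38.62.
Bearing = atan2(78.04, 38.62) mod 360° = 63.67°; distance = √((78.04)² + (38.62)²) = 87.074 km.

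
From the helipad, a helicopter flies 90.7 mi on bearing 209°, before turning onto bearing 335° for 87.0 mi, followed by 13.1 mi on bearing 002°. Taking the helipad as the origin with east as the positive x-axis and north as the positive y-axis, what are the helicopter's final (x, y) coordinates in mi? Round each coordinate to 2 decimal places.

(-80.28, 12.61)

Leg 1 (209°, 90.7 mi): east 90.7 sin 209° = -43.97, north 90.7 cos 209° = -79.33
Leg 2 (335°, 87.0 mi): east 87.0 sin 335° = -36.77, north 87.0 cos 335° = 78.85
Leg 3 (002°, 13.1 mi): east 13.1 sin 2° = 0.46, north 13.1 cos 2° = 13.09
Summing: -80.28 mi east, 12.61 mi north → (-80.28, 12.61).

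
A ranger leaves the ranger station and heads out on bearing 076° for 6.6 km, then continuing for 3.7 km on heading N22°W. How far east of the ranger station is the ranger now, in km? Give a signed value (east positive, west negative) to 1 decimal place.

Leg 1 (076°, 6.6 km): east 6.6 sin 76° = 6.40, north 6.6 cos 76° = 1.60
Leg 2 (N22°W, 3.7 km): east 3.7 sin 338° = -1.39, north 3.7 cos 338° = 3.43
Net east component: 5.02 km.

5.0 km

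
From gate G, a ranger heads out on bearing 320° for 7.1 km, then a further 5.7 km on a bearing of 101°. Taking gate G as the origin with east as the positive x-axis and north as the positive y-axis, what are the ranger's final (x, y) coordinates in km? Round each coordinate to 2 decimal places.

(1.03, 4.35)

Leg 1 (320°, 7.1 km): east 7.1 sin 320° = -4.56, north 7.1 cos 320° = 5.44
Leg 2 (101°, 5.7 km): east 5.7 sin 101° = 5.60, north 5.7 cos 101° = -1.09
Summing: 1.03 km east, 4.35 km north → (1.03, 4.35).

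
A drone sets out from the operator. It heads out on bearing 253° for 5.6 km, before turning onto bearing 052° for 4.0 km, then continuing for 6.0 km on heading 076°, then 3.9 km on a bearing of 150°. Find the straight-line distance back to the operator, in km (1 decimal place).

Leg 1 (253°, 5.6 km): east 5.6 sin 253° = -5.36, north 5.6 cos 253° = -1.64
Leg 2 (052°, 4.0 km): east 4.0 sin 52° = 3.15, north 4.0 cos 52° = 2.46
Leg 3 (076°, 6.0 km): east 6.0 sin 76° = 5.82, north 6.0 cos 76° = 1.45
Leg 4 (150°, 3.9 km): east 3.9 sin 150° = 1.95, north 3.9 cos 150° = -3.38
Net: 5.57 east, -1.10 north. Distance = √((5.57)² + (-1.10)²) = 5.676 km.

5.7 km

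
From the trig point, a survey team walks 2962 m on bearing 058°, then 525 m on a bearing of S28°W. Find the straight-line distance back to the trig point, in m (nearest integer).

Leg 1 (058°, 2962 m): east 2962 sin 58° = 2511.92, north 2962 cos 58° = 1569.62
Leg 2 (S28°W, 525 m): east 525 sin 208° = -246.47, north 525 cos 208° = -463.55
Net: 2265.45 east, 1106.07 north. Distance = √((2265.45)² + (1106.07)²) = 2521.040 m.

2521 m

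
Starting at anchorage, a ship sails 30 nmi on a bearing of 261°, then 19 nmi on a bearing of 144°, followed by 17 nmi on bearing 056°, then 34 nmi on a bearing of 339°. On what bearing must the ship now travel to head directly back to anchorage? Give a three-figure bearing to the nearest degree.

Leg 1 (261°, 30 nmi): east 30 sin 261° = -29.63, north 30 cos 261° = -4.69
Leg 2 (144°, 19 nmi): east 19 sin 144° = 11.17, north 19 cos 144° = -15.37
Leg 3 (056°, 17 nmi): east 17 sin 56° = 14.09, north 17 cos 56° = 9.51
Leg 4 (339°, 34 nmi): east 34 sin 339° = -12.18, north 34 cos 339° = 31.74
Net displacement: -16.55 east, 21.18 north. Direction back to start is (16.55, -21.18): bearing = atan2(16.55, -21.18) mod 360° = 141.99° ≈ 142°.

142°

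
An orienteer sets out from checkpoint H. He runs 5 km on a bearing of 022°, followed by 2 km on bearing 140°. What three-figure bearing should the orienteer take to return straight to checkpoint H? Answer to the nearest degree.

226°

Leg 1 (022°, 5 km): east 5 sin 22° = 1.87, north 5 cos 22° = 4.64
Leg 2 (140°, 2 km): east 2 sin 140° = 1.29, north 2 cos 140° = -1.53
Net displacement: 3.16 east, 3.10 north. Direction back to start is (-3.16, -3.10): bearing = atan2(-3.16, -3.10) mod 360° = 225.50° ≈ 226°.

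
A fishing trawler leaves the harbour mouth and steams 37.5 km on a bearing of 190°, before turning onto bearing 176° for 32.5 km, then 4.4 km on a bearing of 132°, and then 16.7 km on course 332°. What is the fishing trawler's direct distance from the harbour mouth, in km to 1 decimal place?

Leg 1 (190°, 37.5 km): east 37.5 sin 190° = -6.51, north 37.5 cos 190° = -36.93
Leg 2 (176°, 32.5 km): east 32.5 sin 176° = 2.27, north 32.5 cos 176° = -32.42
Leg 3 (132°, 4.4 km): east 4.4 sin 132° = 3.27, north 4.4 cos 132° = -2.94
Leg 4 (332°, 16.7 km): east 16.7 sin 332° = -7.84, north 16.7 cos 332° = 14.75
Net: -8.82 east, -57.55 north. Distance = √((-8.82)² + (-57.55)²) = 58.221 km.

58.2 km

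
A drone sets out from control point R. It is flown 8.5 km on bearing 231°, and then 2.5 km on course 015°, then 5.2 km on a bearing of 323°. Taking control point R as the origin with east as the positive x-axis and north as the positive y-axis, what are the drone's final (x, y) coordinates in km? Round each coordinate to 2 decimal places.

Leg 1 (231°, 8.5 km): east 8.5 sin 231° = -6.61, north 8.5 cos 231° = -5.35
Leg 2 (015°, 2.5 km): east 2.5 sin 15° = 0.65, north 2.5 cos 15° = 2.41
Leg 3 (323°, 5.2 km): east 5.2 sin 323° = -3.13, north 5.2 cos 323° = 4.15
Summing: -9.09 km east, 1.22 km north → (-9.09, 1.22).

(-9.09, 1.22)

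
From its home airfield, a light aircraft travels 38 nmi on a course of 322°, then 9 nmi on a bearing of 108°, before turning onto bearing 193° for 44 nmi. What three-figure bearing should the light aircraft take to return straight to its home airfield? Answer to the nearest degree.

058°

Leg 1 (322°, 38 nmi): east 38 sin 322° = -23.40, north 38 cos 322° = 29.94
Leg 2 (108°, 9 nmi): east 9 sin 108° = 8.56, north 9 cos 108° = -2.78
Leg 3 (193°, 44 nmi): east 44 sin 193° = -9.90, north 44 cos 193° = -42.87
Net displacement: -24.73 east, -15.71 north. Direction back to start is (24.73, 15.71): bearing = atan2(24.73, 15.71) mod 360° = 57.58° ≈ 058°.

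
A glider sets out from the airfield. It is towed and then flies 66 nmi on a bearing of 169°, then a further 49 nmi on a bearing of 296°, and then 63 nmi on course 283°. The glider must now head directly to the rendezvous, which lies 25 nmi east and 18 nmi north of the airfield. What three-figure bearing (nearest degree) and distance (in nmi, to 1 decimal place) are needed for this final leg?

Leg 1 (169°, 66 nmi): east 66 sin 169° = 12.59, north 66 cos 169° = -64.79
Leg 2 (296°, 49 nmi): east 49 sin 296° = -44.04, north 49 cos 296° = 21.48
Leg 3 (283°, 63 nmi): east 63 sin 283° = -61.39, north 63 cos 283° = 14.17
Current position: (-92.83, -29.14). Target: (25, 18). Remaining: Δeast = 117.83, Δnorth = 47.14.
Bearing = atan2(117.83, 47.14) mod 360° = 68.20°; distance = √((117.83)² + (47.14)²) = 126.911 nmi.

068°, 126.9 nmi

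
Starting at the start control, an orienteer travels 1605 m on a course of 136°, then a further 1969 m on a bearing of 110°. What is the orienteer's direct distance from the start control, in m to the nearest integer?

3483 m

Leg 1 (136°, 1605 m): east 1605 sin 136° = 1114.93, north 1605 cos 136° = -1154.54
Leg 2 (110°, 1969 m): east 1969 sin 110° = 1850.25, north 1969 cos 110° = -673.44
Net: 2965.18 east, -1827.98 north. Distance = √((2965.18)² + (-1827.98)²) = 3483.361 m.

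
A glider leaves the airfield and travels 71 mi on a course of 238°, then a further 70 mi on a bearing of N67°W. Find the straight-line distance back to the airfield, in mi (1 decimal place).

Leg 1 (238°, 71 mi): east 71 sin 238° = -60.21, north 71 cos 238° = -37.62
Leg 2 (N67°W, 70 mi): east 70 sin 293° = -64.44, north 70 cos 293° = 27.35
Net: -124.65 east, -10.27 north. Distance = √((-124.65)² + (-10.27)²) = 125.069 mi.

125.1 mi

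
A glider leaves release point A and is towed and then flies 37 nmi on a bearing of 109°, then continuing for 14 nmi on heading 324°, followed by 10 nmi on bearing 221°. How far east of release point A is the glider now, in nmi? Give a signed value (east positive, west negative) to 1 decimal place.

Leg 1 (109°, 37 nmi): east 37 sin 109° = 34.98, north 37 cos 109° = -12.05
Leg 2 (324°, 14 nmi): east 14 sin 324° = -8.23, north 14 cos 324° = 11.33
Leg 3 (221°, 10 nmi): east 10 sin 221° = -6.56, north 10 cos 221° = -7.55
Net east component: 20.19 nmi.

20.2 nmi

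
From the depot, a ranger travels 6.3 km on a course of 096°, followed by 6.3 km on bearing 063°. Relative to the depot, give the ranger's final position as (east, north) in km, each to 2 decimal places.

Leg 1 (096°, 6.3 km): east 6.3 sin 96° = 6.27, north 6.3 cos 96° = -0.66
Leg 2 (063°, 6.3 km): east 6.3 sin 63° = 5.61, north 6.3 cos 63° = 2.86
Summing: 11.88 km east, 2.20 km north → (11.88, 2.20).

(11.88, 2.20)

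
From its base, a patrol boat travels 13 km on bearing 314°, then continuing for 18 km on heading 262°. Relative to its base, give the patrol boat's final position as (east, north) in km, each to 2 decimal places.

Leg 1 (314°, 13 km): east 13 sin 314° = -9.35, north 13 cos 314° = 9.03
Leg 2 (262°, 18 km): east 18 sin 262° = -17.82, north 18 cos 262° = -2.51
Summing: -27.18 km east, 6.53 km north → (-27.18, 6.53).

(-27.18, 6.53)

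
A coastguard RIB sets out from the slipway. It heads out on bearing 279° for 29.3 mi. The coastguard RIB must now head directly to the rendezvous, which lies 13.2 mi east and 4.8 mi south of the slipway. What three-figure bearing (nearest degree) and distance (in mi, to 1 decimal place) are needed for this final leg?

103°, 43.2 mi

Leg 1 (279°, 29.3 mi): east 29.3 sin 279° = -28.94, north 29.3 cos 279° = 4.58
Current position: (-28.94, 4.58). Target: (13.2, -4.8). Remaining: Δeast = 42.14, Δnorth = -9.38.
Bearing = atan2(42.14, -9.38) mod 360° = 102.55°; distance = √((42.14)² + (-9.38)²) = 43.171 mi.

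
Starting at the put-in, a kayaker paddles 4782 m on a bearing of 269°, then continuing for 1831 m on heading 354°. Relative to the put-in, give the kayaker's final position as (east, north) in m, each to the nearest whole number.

Leg 1 (269°, 4782 m): east 4782 sin 269° = -4781.27, north 4782 cos 269° = -83.46
Leg 2 (354°, 1831 m): east 1831 sin 354° = -191.39, north 1831 cos 354° = 1820.97
Summing: -4972.66 m east, 1737.51 m north → (-4973, 1738).

(-4973, 1738)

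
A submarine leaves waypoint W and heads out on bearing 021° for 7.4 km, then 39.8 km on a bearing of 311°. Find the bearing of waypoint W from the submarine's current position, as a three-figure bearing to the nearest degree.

Leg 1 (021°, 7.4 km): east 7.4 sin 21° = 2.65, north 7.4 cos 21° = 6.91
Leg 2 (311°, 39.8 km): east 39.8 sin 311° = -30.04, north 39.8 cos 311° = 26.11
Net displacement: -27.39 east, 33.02 north. Direction back to start is (27.39, -33.02): bearing = atan2(27.39, -33.02) mod 360° = 140.33° ≈ 140°.

140°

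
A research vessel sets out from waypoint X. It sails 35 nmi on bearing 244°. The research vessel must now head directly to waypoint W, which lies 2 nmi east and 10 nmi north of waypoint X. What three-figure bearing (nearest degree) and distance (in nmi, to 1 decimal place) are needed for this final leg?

Leg 1 (244°, 35 nmi): east 35 sin 244° = -31.46, north 35 cos 244° = -15.34
Current position: (-31.46, -15.34). Target: (2, 10). Remaining: Δeast = 33.46, Δnorth = 25.34.
Bearing = atan2(33.46, 25.34) mod 360° = 52.86°; distance = √((33.46)² + (25.34)²) = 41.973 nmi.

053°, 42.0 nmi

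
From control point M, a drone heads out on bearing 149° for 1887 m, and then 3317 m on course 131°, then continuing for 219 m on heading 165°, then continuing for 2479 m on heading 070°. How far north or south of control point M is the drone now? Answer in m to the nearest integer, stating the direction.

Leg 1 (149°, 1887 m): east 1887 sin 149° = 971.88, north 1887 cos 149° = -1617.47
Leg 2 (131°, 3317 m): east 3317 sin 131° = 2503.37, north 3317 cos 131° = -2176.15
Leg 3 (165°, 219 m): east 219 sin 165° = 56.68, north 219 cos 165° = -211.54
Leg 4 (070°, 2479 m): east 2479 sin 70° = 2329.50, north 2479 cos 70° = 847.87
Net north component: -3157.29 m.

3157 m south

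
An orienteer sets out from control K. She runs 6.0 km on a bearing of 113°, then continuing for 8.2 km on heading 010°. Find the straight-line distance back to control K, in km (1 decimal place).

9.0 km

Leg 1 (113°, 6.0 km): east 6.0 sin 113° = 5.52, north 6.0 cos 113° = -2.34
Leg 2 (010°, 8.2 km): east 8.2 sin 10° = 1.42, north 8.2 cos 10° = 8.08
Net: 6.95 east, 5.73 north. Distance = √((6.95)² + (5.73)²) = 9.006 km.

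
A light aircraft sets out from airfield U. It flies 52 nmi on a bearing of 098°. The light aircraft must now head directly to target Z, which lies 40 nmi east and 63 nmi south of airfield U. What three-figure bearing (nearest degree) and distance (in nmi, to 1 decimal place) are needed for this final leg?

Leg 1 (098°, 52 nmi): east 52 sin 98° = 51.49, north 52 cos 98° = -7.24
Current position: (51.49, -7.24). Target: (40, -63). Remaining: Δeast = -11.49, Δnorth = -55.76.
Bearing = atan2(-11.49, -55.76) mod 360° = 191.65°; distance = √((-11.49)² + (-55.76)²) = 56.935 nmi.

192°, 56.9 nmi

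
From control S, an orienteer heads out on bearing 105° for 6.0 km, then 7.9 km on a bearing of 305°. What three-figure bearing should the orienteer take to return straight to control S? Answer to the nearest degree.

Leg 1 (105°, 6.0 km): east 6.0 sin 105° = 5.80, north 6.0 cos 105° = -1.55
Leg 2 (305°, 7.9 km): east 7.9 sin 305° = -6.47, north 7.9 cos 305° = 4.53
Net displacement: -0.68 east, 2.98 north. Direction back to start is (0.68, -2.98): bearing = atan2(0.68, -2.98) mod 360° = 167.22° ≈ 167°.

167°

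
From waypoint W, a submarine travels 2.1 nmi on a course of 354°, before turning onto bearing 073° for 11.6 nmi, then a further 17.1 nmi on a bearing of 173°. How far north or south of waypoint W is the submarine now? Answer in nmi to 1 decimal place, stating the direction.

11.5 nmi south

Leg 1 (354°, 2.1 nmi): east 2.1 sin 354° = -0.22, north 2.1 cos 354° = 2.09
Leg 2 (073°, 11.6 nmi): east 11.6 sin 73° = 11.09, north 11.6 cos 73° = 3.39
Leg 3 (173°, 17.1 nmi): east 17.1 sin 173° = 2.08, north 17.1 cos 173° = -16.97
Net north component: -11.49 nmi.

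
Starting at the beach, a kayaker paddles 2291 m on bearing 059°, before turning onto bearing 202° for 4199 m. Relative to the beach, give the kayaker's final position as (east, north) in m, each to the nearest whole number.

Leg 1 (059°, 2291 m): east 2291 sin 59° = 1963.77, north 2291 cos 59° = 1179.95
Leg 2 (202°, 4199 m): east 4199 sin 202° = -1572.97, north 4199 cos 202° = -3893.25
Summing: 390.80 m east, -2713.29 m north → (391, -2713).

(391, -2713)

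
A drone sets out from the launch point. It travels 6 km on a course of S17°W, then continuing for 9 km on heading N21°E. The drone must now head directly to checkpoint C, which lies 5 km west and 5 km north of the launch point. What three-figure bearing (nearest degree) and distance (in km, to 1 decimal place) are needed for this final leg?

Leg 1 (S17°W, 6 km): east 6 sin 197° = -1.75, north 6 cos 197° = -5.74
Leg 2 (N21°E, 9 km): east 9 sin 21° = 3.23, north 9 cos 21° = 8.40
Current position: (1.47, 2.66). Target: (-5, 5). Remaining: Δeast = -6.47, Δnorth = 2.34.
Bearing = atan2(-6.47, 2.34) mod 360° = 289.85°; distance = √((-6.47)² + (2.34)²) = 6.880 km.

290°, 6.9 km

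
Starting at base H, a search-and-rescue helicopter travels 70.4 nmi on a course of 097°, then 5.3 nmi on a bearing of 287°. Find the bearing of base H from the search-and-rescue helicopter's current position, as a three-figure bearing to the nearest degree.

276°

Leg 1 (097°, 70.4 nmi): east 70.4 sin 97° = 69.88, north 70.4 cos 97° = -8.58
Leg 2 (287°, 5.3 nmi): east 5.3 sin 287° = -5.07, north 5.3 cos 287° = 1.55
Net displacement: 64.81 east, -7.03 north. Direction back to start is (-64.81, 7.03): bearing = atan2(-64.81, 7.03) mod 360° = 276.19° ≈ 276°.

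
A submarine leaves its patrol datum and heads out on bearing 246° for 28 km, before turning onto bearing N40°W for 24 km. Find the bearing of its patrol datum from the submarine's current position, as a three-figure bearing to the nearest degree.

Leg 1 (246°, 28 km): east 28 sin 246° = -25.58, north 28 cos 246° = -11.39
Leg 2 (N40°W, 24 km): east 24 sin 320° = -15.43, north 24 cos 320° = 18.39
Net displacement: -41.01 east, 7.00 north. Direction back to start is (41.01, -7.00): bearing = atan2(41.01, -7.00) mod 360° = 99.68° ≈ 100°.

100°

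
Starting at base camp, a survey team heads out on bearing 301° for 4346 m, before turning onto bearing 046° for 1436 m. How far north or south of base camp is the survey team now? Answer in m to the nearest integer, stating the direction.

Leg 1 (301°, 4346 m): east 4346 sin 301° = -3725.25, north 4346 cos 301° = 2238.36
Leg 2 (046°, 1436 m): east 1436 sin 46° = 1032.97, north 1436 cos 46° = 997.53
Net north component: 3235.88 m.

3236 m north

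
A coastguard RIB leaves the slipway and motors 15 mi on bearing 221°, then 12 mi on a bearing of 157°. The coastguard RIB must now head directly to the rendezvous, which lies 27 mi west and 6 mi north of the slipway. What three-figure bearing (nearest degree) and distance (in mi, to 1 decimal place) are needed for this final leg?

322°, 35.8 mi

Leg 1 (221°, 15 mi): east 15 sin 221° = -9.84, north 15 cos 221° = -11.32
Leg 2 (157°, 12 mi): east 12 sin 157° = 4.69, north 12 cos 157° = -11.05
Current position: (-5.15, -22.37). Target: (-27, 6). Remaining: Δeast = -21.85, Δnorth = 28.37.
Bearing = atan2(-21.85, 28.37) mod 360° = 322.40°; distance = √((-21.85)² + (28.37)²) = 35.805 mi.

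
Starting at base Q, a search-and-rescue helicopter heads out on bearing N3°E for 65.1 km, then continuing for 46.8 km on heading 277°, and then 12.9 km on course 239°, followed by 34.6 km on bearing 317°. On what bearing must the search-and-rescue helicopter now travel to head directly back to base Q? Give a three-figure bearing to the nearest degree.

139°

Leg 1 (N3°E, 65.1 km): east 65.1 sin 3° = 3.41, north 65.1 cos 3° = 65.01
Leg 2 (277°, 46.8 km): east 46.8 sin 277° = -46.45, north 46.8 cos 277° = 5.70
Leg 3 (239°, 12.9 km): east 12.9 sin 239° = -11.06, north 12.9 cos 239° = -6.64
Leg 4 (317°, 34.6 km): east 34.6 sin 317° = -23.60, north 34.6 cos 317° = 25.30
Net displacement: -77.70 east, 89.38 north. Direction back to start is (77.70, -89.38): bearing = atan2(77.70, -89.38) mod 360° = 139.00° ≈ 139°.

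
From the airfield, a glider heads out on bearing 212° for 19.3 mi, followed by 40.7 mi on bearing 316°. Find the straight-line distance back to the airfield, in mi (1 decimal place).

40.6 mi

Leg 1 (212°, 19.3 mi): east 19.3 sin 212° = -10.23, north 19.3 cos 212° = -16.37
Leg 2 (316°, 40.7 mi): east 40.7 sin 316° = -28.27, north 40.7 cos 316° = 29.28
Net: -38.50 east, 12.91 north. Distance = √((-38.50)² + (12.91)²) = 40.607 mi.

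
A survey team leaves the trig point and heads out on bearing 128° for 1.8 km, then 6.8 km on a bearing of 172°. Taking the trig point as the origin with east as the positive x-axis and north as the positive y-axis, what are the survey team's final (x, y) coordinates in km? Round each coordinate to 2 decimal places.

Leg 1 (128°, 1.8 km): east 1.8 sin 128° = 1.42, north 1.8 cos 128° = -1.11
Leg 2 (172°, 6.8 km): east 6.8 sin 172° = 0.95, north 6.8 cos 172° = -6.73
Summing: 2.36 km east, -7.84 km north → (2.36, -7.84).

(2.36, -7.84)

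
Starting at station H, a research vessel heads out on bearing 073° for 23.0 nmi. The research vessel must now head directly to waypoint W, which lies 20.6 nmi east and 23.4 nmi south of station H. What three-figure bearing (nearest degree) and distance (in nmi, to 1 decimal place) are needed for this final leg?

Leg 1 (073°, 23.0 nmi): east 23.0 sin 73° = 22.00, north 23.0 cos 73° = 6.72
Current position: (22.00, 6.72). Target: (20.6, -23.4). Remaining: Δeast = -1.40, Δnorth = -30.12.
Bearing = atan2(-1.40, -30.12) mod 360° = 182.65°; distance = √((-1.40)² + (-30.12)²) = 30.157 nmi.

183°, 30.2 nmi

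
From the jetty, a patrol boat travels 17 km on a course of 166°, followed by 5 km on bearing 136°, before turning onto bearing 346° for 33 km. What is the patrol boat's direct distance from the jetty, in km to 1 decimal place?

11.9 km

Leg 1 (166°, 17 km): east 17 sin 166° = 4.11, north 17 cos 166° = -16.50
Leg 2 (136°, 5 km): east 5 sin 136° = 3.47, north 5 cos 136° = -3.60
Leg 3 (346°, 33 km): east 33 sin 346° = -7.98, north 33 cos 346° = 32.02
Net: -0.40 east, 11.93 north. Distance = √((-0.40)² + (11.93)²) = 11.935 km.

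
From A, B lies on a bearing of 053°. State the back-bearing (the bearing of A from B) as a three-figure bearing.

Back-bearing = 053° + 180° = 233°.

233°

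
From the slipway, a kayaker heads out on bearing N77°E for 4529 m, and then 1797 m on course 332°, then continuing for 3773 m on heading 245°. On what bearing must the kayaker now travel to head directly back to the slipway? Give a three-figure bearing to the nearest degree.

188°

Leg 1 (N77°E, 4529 m): east 4529 sin 77° = 4412.92, north 4529 cos 77° = 1018.80
Leg 2 (332°, 1797 m): east 1797 sin 332° = -843.64, north 1797 cos 332° = 1586.66
Leg 3 (245°, 3773 m): east 3773 sin 245° = -3419.50, north 3773 cos 245° = -1594.54
Net displacement: 149.78 east, 1010.92 north. Direction back to start is (-149.78, -1010.92): bearing = atan2(-149.78, -1010.92) mod 360° = 188.43° ≈ 188°.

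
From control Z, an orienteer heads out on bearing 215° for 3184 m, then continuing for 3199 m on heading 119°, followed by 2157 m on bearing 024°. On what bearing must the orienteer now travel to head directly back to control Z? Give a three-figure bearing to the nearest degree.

Leg 1 (215°, 3184 m): east 3184 sin 215° = -1826.27, north 3184 cos 215° = -2608.18
Leg 2 (119°, 3199 m): east 3199 sin 119° = 2797.91, north 3199 cos 119° = -1550.91
Leg 3 (024°, 2157 m): east 2157 sin 24° = 877.33, north 2157 cos 24° = 1970.52
Net displacement: 1848.97 east, -2188.57 north. Direction back to start is (-1848.97, 2188.57): bearing = atan2(-1848.97, 2188.57) mod 360° = 319.81° ≈ 320°.

320°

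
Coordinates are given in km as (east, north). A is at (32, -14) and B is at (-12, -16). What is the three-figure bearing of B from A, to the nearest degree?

Δeast = -12 − 32 = -44.00; Δnorth = -16 − -14 = -2.00.
Bearing = atan2(Δeast, Δnorth) mod 360° = 267.40° ≈ 267°.

267°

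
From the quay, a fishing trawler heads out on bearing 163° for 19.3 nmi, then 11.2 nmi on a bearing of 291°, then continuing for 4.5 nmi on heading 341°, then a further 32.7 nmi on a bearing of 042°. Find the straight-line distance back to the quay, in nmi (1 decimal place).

21.0 nmi

Leg 1 (163°, 19.3 nmi): east 19.3 sin 163° = 5.64, north 19.3 cos 163° = -18.46
Leg 2 (291°, 11.2 nmi): east 11.2 sin 291° = -10.46, north 11.2 cos 291° = 4.01
Leg 3 (341°, 4.5 nmi): east 4.5 sin 341° = -1.47, north 4.5 cos 341° = 4.25
Leg 4 (042°, 32.7 nmi): east 32.7 sin 42° = 21.88, north 32.7 cos 42° = 24.30
Net: 15.60 east, 14.11 north. Distance = √((15.60)² + (14.11)²) = 21.038 nmi.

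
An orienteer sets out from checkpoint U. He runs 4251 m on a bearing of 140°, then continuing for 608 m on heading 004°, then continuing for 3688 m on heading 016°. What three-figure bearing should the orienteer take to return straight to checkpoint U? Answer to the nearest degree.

Leg 1 (140°, 4251 m): east 4251 sin 140° = 2732.49, north 4251 cos 140° = -3256.45
Leg 2 (004°, 608 m): east 608 sin 4° = 42.41, north 608 cos 4° = 606.52
Leg 3 (016°, 3688 m): east 3688 sin 16° = 1016.55, north 3688 cos 16° = 3545.13
Net displacement: 3791.45 east, 895.20 north. Direction back to start is (-3791.45, -895.20): bearing = atan2(-3791.45, -895.20) mod 360° = 256.72° ≈ 257°.

257°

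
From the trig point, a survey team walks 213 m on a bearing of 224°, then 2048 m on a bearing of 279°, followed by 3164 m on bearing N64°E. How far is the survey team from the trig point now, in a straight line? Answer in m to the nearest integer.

1694 m

Leg 1 (224°, 213 m): east 213 sin 224° = -147.96, north 213 cos 224° = -153.22
Leg 2 (279°, 2048 m): east 2048 sin 279° = -2022.79, north 2048 cos 279° = 320.38
Leg 3 (N64°E, 3164 m): east 3164 sin 64° = 2843.78, north 3164 cos 64° = 1387.01
Net: 673.04 east, 1554.16 north. Distance = √((673.04)² + (1554.16)²) = 1693.637 m.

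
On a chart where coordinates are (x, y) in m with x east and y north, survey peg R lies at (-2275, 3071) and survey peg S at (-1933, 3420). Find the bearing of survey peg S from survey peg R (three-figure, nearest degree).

Δeast = -1933 − -2275 = 342.00; Δnorth = 3420 − 3071 = 349.00.
Bearing = atan2(Δeast, Δnorth) mod 360° = 44.42° ≈ 044°.

044°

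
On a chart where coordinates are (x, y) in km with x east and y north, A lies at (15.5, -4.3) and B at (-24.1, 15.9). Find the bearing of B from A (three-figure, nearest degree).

297°

Δeast = -24.1 − 15.5 = -39.60; Δnorth = 15.9 − -4.3 = 20.20.
Bearing = atan2(Δeast, Δnorth) mod 360° = 297.03° ≈ 297°.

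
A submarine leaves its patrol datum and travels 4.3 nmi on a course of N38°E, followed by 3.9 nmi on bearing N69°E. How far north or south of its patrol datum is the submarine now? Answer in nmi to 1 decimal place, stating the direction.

4.8 nmi north

Leg 1 (N38°E, 4.3 nmi): east 4.3 sin 38° = 2.65, north 4.3 cos 38° = 3.39
Leg 2 (N69°E, 3.9 nmi): east 3.9 sin 69° = 3.64, north 3.9 cos 69° = 1.40
Net north component: 4.79 nmi.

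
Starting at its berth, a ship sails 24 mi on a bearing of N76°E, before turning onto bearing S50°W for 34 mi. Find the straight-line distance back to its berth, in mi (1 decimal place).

Leg 1 (N76°E, 24 mi): east 24 sin 76° = 23.29, north 24 cos 76° = 5.81
Leg 2 (S50°W, 34 mi): east 34 sin 230° = -26.05, north 34 cos 230° = -21.85
Net: -2.76 east, -16.05 north. Distance = √((-2.76)² + (-16.05)²) = 16.284 mi.

16.3 mi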